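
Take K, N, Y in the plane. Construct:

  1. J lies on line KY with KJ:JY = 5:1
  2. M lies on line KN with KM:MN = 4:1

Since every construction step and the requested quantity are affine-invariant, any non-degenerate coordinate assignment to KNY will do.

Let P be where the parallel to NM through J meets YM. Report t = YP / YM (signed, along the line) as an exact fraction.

Choose coordinates K = (0, 0), N = (1, 0), Y = (0, 1).
1. J lies on line KY with KJ:JY = 5:1 ⇒ J = (0, 5/6)
2. M lies on line KN with KM:MN = 4:1 ⇒ M = (4/5, 0)
through J parallel to NM: direction (-1/5, 0); meets YM at P = (2/15, 5/6)
P = Y + t·(M−Y) with t = 1/6

t = 1/6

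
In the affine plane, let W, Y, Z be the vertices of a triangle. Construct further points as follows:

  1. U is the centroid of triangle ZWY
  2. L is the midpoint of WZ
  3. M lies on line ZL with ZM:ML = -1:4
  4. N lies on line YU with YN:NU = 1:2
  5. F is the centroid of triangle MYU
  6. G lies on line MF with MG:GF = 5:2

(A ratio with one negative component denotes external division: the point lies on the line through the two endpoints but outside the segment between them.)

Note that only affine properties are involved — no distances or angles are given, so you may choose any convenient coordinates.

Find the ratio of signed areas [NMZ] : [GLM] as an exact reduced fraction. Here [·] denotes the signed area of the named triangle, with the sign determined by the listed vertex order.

Work in coordinates with W = (0, 0), Y = (1, 0), Z = (0, 1).
1. U is the centroid of triangle ZWY ⇒ U = (1/3, 1/3)
2. L is the midpoint of WZ ⇒ L = (0, 1/2)
3. M lies on line ZL with ZM:ML = -1:4 ⇒ M = (0, 7/6)
4. N lies on line YU with YN:NU = 1:2 ⇒ N = (7/9, 1/9)
5. F is the centroid of triangle MYU ⇒ F = (4/9, 1/2)
6. G lies on line MF with MG:GF = 5:2 ⇒ G = (20/63, 29/42)
2·[NMZ] = 7/54, 2·[GLM] = -40/189
[NMZ]:[GLM] = 7/54:-40/189 = -49/80

[NMZ]:[GLM] = -49/80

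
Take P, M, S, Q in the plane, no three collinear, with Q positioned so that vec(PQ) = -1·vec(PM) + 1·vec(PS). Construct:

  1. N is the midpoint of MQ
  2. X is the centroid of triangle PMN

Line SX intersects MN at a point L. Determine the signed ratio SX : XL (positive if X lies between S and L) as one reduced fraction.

SX:XL = -4

Set P = (0, 0), M = (1, 0), S = (0, 1), Q = (-1, 1); any affine frame gives the same invariant.
1. N is the midpoint of MQ ⇒ N = (0, 1/2)
2. X is the centroid of triangle PMN ⇒ X = (1/3, 1/6)
line SX meets MN at L = (1/4, 3/8)
X = S + t·(L−S) with t = 4/3, so SX:XL = 4/3:-1/3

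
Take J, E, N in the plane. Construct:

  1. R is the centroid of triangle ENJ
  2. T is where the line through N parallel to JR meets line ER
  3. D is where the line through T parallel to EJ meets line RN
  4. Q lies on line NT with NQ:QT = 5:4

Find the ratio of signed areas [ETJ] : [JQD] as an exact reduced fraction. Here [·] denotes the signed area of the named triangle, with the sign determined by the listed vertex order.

[ETJ]:[JQD] = -18/7

Assign J = (0, 0), E = (1, 0), N = (0, 1) — the answer is frame-independent, so this choice is without loss of generality.
1. R is the centroid of triangle ENJ ⇒ R = (1/3, 1/3)
2. T is where the line through N parallel to JR meets line ER ⇒ T = (-1/3, 2/3)
3. D is where the line through T parallel to EJ meets line RN ⇒ D = (1/6, 2/3)
4. Q lies on line NT with NQ:QT = 5:4 ⇒ Q = (-5/27, 22/27)
2·[ETJ] = 2/3, 2·[JQD] = -7/27
[ETJ]:[JQD] = 2/3:-7/27 = -18/7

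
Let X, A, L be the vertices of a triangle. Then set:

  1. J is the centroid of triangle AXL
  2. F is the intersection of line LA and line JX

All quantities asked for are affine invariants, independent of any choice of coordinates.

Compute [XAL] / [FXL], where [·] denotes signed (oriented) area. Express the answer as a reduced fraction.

Set X = (0, 0), A = (1, 0), L = (0, 1); any affine frame gives the same invariant.
1. J is the centroid of triangle AXL ⇒ J = (1/3, 1/3)
2. F is the intersection of line LA and line JX ⇒ F = (1/2, 1/2)
2·[XAL] = 1, 2·[FXL] = -1/2
[XAL]:[FXL] = 1:-1/2 = -2

[XAL]:[FXL] = -2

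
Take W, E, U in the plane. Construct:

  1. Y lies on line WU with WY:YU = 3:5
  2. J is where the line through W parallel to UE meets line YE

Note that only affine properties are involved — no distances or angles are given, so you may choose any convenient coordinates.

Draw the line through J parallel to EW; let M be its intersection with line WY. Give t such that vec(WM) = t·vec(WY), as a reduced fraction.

Set W = (0, 0), E = (1, 0), U = (0, 1); any affine frame gives the same invariant.
1. Y lies on line WU with WY:YU = 3:5 ⇒ Y = (0, 3/8)
2. J is where the line through W parallel to UE meets line YE ⇒ J = (-3/5, 3/5)
through J parallel to EW: direction (-1, 0); meets WY at M = (0, 3/5)
M = W + t·(Y−W) with t = 8/5

t = 8/5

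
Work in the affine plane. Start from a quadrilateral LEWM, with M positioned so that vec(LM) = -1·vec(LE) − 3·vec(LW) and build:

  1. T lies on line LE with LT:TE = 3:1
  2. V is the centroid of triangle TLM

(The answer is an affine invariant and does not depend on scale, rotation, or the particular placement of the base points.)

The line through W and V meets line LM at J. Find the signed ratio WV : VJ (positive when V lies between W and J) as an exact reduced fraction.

Assign L = (0, 0), E = (1, 0), W = (0, 1), M = (-1, -3) — the answer is frame-independent, so this choice is without loss of generality.
1. T lies on line LE with LT:TE = 3:1 ⇒ T = (3/4, 0)
2. V is the centroid of triangle TLM ⇒ V = (-1/12, -1)
line WV meets LM at J = (-1/21, -1/7)
V = W + t·(J−W) with t = 7/4, so WV:VJ = 7/4:-3/4

WV:VJ = -7/3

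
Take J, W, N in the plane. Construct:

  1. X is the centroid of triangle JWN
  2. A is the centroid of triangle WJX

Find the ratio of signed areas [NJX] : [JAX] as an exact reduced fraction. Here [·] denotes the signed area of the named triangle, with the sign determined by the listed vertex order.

[NJX]:[JAX] = 3

Work in coordinates with J = (0, 0), W = (1, 0), N = (0, 1).
1. X is the centroid of triangle JWN ⇒ X = (1/3, 1/3)
2. A is the centroid of triangle WJX ⇒ A = (4/9, 1/9)
2·[NJX] = 1/3, 2·[JAX] = 1/9
[NJX]:[JAX] = 1/3:1/9 = 3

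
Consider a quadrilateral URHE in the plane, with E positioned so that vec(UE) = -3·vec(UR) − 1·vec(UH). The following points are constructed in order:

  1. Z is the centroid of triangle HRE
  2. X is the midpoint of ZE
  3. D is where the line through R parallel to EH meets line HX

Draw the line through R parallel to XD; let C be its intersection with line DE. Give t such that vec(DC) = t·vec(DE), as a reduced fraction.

t = -4

Assign U = (0, 0), R = (1, 0), H = (0, 1), E = (-3, -1) — the answer is frame-independent, so this choice is without loss of generality.
1. Z is the centroid of triangle HRE ⇒ Z = (-2/3, 0)
2. X is the midpoint of ZE ⇒ X = (-11/6, -1/2)
3. D is where the line through R parallel to EH meets line HX ⇒ D = (-11, -8)
through R parallel to XD: direction (-55/6, -15/2); meets DE at C = (-43, -36)
C = D + t·(E−D) with t = -4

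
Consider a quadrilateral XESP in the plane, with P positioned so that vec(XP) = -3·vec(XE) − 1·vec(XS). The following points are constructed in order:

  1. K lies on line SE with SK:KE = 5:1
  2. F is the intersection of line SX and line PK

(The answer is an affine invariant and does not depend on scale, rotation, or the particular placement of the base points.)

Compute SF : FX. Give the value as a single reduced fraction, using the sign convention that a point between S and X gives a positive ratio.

Assign X = (0, 0), E = (1, 0), S = (0, 1), P = (-3, -1) — the answer is frame-independent, so this choice is without loss of generality.
1. K lies on line SE with SK:KE = 5:1 ⇒ K = (5/6, 1/6)
2. F is the intersection of line SX and line PK ⇒ F = (0, -2/23)
F = S + t·(X−S) with t = 25/23, so SF:FX = t:(1−t) = 25/23:-2/23

SF:FX = -25/2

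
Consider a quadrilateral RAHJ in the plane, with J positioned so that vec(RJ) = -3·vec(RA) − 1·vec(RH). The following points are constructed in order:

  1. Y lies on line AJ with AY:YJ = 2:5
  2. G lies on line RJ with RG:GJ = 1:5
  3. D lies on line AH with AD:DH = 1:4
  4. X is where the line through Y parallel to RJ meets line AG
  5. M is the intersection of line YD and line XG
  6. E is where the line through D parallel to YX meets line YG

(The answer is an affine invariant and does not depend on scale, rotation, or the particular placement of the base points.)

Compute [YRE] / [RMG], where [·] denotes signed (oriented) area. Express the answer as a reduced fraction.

Set R = (0, 0), A = (1, 0), H = (0, 1), J = (-3, -1); any affine frame gives the same invariant.
1. Y lies on line AJ with AY:YJ = 2:5 ⇒ Y = (-1/7, -2/7)
2. G lies on line RJ with RG:GJ = 1:5 ⇒ G = (-1/2, -1/6)
3. D lies on line AH with AD:DH = 1:4 ⇒ D = (4/5, 1/5)
4. X is where the line through Y parallel to RJ meets line AG ⇒ X = (4/7, -1/21)
5. M is the intersection of line YD and line XG ⇒ M = (1/4, -1/12)
6. E is where the line through D parallel to YX meets line YG ⇒ E = (-2/5, -1/5)
2·[YRE] = 3/35, 2·[RMG] = -1/12
[YRE]:[RMG] = 3/35:-1/12 = -36/35

[YRE]:[RMG] = -36/35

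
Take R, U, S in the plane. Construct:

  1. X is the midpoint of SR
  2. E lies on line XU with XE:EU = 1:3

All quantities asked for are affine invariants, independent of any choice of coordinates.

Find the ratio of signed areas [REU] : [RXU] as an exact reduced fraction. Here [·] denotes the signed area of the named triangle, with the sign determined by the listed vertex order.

Assign R = (0, 0), U = (1, 0), S = (0, 1) — the answer is frame-independent, so this choice is without loss of generality.
1. X is the midpoint of SR ⇒ X = (0, 1/2)
2. E lies on line XU with XE:EU = 1:3 ⇒ E = (1/4, 3/8)
2·[REU] = -3/8, 2·[RXU] = -1/2
[REU]:[RXU] = -3/8:-1/2 = 3/4

[REU]:[RXU] = 3/4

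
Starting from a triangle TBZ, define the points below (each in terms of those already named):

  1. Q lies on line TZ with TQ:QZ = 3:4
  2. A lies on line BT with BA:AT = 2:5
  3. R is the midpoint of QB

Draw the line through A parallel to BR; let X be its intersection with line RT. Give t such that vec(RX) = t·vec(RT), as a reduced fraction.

t = 2/7

Choose coordinates T = (0, 0), B = (1, 0), Z = (0, 1).
1. Q lies on line TZ with TQ:QZ = 3:4 ⇒ Q = (0, 3/7)
2. A lies on line BT with BA:AT = 2:5 ⇒ A = (5/7, 0)
3. R is the midpoint of QB ⇒ R = (1/2, 3/14)
through A parallel to BR: direction (-1/2, 3/14); meets RT at X = (5/14, 15/98)
X = R + t·(T−R) with t = 2/7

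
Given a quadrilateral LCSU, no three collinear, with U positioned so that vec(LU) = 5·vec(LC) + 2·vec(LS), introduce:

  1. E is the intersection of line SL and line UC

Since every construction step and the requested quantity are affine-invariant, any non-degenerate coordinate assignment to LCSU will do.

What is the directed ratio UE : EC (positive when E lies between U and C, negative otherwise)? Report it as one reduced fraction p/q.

UE:EC = -5

Choose coordinates L = (0, 0), C = (1, 0), S = (0, 1), U = (5, 2).
1. E is the intersection of line SL and line UC ⇒ E = (0, -1/2)
E = U + t·(C−U) with t = 5/4, so UE:EC = t:(1−t) = 5/4:-1/4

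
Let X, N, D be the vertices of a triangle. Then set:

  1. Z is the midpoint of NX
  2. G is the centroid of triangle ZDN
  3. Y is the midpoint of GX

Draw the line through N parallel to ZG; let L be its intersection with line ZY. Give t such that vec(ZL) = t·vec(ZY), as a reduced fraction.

t = -2

Set X = (0, 0), N = (1, 0), D = (0, 1); any affine frame gives the same invariant.
1. Z is the midpoint of NX ⇒ Z = (1/2, 0)
2. G is the centroid of triangle ZDN ⇒ G = (1/2, 1/3)
3. Y is the midpoint of GX ⇒ Y = (1/4, 1/6)
through N parallel to ZG: direction (0, 1/3); meets ZY at L = (1, -1/3)
L = Z + t·(Y−Z) with t = -2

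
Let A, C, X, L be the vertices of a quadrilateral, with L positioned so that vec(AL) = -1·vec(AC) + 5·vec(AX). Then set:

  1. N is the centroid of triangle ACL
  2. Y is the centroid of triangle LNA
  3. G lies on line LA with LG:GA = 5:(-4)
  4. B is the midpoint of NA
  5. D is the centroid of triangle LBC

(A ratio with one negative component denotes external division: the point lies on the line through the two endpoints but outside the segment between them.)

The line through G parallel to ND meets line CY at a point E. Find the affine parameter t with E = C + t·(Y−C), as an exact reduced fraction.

t = -9/4

Assign A = (0, 0), C = (1, 0), X = (0, 1), L = (-1, 5) — the answer is frame-independent, so this choice is without loss of generality.
1. N is the centroid of triangle ACL ⇒ N = (0, 5/3)
2. Y is the centroid of triangle LNA ⇒ Y = (-1/3, 20/9)
3. G lies on line LA with LG:GA = 5:(-4) ⇒ G = (4, -20)
4. B is the midpoint of NA ⇒ B = (0, 5/6)
5. D is the centroid of triangle LBC ⇒ D = (0, 35/18)
through G parallel to ND: direction (0, 5/18); meets CY at E = (4, -5)
E = C + t·(Y−C) with t = -9/4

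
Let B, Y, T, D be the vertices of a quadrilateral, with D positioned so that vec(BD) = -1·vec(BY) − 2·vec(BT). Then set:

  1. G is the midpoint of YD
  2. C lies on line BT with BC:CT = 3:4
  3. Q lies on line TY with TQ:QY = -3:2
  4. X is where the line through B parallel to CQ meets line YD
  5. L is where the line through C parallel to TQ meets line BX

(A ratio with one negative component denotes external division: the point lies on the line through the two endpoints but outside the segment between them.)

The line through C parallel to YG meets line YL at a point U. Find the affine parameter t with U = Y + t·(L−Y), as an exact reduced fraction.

t = -20/43

Set B = (0, 0), Y = (1, 0), T = (0, 1), D = (-1, -2); any affine frame gives the same invariant.
1. G is the midpoint of YD ⇒ G = (0, -1)
2. C lies on line BT with BC:CT = 3:4 ⇒ C = (0, 3/7)
3. Q lies on line TY with TQ:QY = -3:2 ⇒ Q = (3, -2)
4. X is where the line through B parallel to CQ meets line YD ⇒ X = (21/38, -17/38)
5. L is where the line through C parallel to TQ meets line BX ⇒ L = (9/4, -51/28)
through C parallel to YG: direction (-1, -1); meets YL at U = (18/43, 255/301)
U = Y + t·(L−Y) with t = -20/43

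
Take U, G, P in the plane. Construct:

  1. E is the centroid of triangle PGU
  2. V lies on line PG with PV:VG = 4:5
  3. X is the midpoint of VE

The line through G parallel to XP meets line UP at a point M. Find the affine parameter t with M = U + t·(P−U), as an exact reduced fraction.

Set U = (0, 0), G = (1, 0), P = (0, 1); any affine frame gives the same invariant.
1. E is the centroid of triangle PGU ⇒ E = (1/3, 1/3)
2. V lies on line PG with PV:VG = 4:5 ⇒ V = (4/9, 5/9)
3. X is the midpoint of VE ⇒ X = (7/18, 4/9)
through G parallel to XP: direction (-7/18, 5/9); meets UP at M = (0, 10/7)
M = U + t·(P−U) with t = 10/7

t = 10/7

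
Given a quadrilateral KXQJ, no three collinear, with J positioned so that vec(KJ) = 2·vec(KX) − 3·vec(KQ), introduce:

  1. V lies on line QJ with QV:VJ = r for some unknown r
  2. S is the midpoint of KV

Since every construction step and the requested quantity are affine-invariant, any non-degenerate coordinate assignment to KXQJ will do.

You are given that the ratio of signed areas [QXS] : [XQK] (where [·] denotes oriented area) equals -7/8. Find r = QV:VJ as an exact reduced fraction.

r = 3/5

Assign K = (0, 0), X = (1, 0), Q = (0, 1), J = (2, -3) — the answer is frame-independent, so this choice is without loss of generality.
1. With QV:VJ = r, write λ = r/(r+1) so V = Q + λ·(J−Q); V is affine-linear in λ
2. S is the midpoint of KV ⇒ S is an affine combination of earlier points and hence also affine-linear in λ
Every point depending on V is an affine combination of V and λ-independent points, so each such coordinate is linear in λ; the λ² term in each signed area is a multiple of (J−Q)×(J−Q) = 0, so 2·[QXS] and 2·[XQK] are each linear in λ. Evaluating at λ=0 and λ=1:
  2·[QXS] = −λ − 1/2,   2·[XQK] = 1
So [QXS]:[XQK] = (−λ − 1/2) / (1). Setting this equal to -7/8:
  −λ − 1/2 = -7/8·(1)  ⇒  λ = 3/8
Then r = λ/(1−λ) = (3/8)/(5/8) = 3/5. Check: with r = 3/5, V = (3/4, -1/2) and [QXS]:[XQK] = -7/8 as required.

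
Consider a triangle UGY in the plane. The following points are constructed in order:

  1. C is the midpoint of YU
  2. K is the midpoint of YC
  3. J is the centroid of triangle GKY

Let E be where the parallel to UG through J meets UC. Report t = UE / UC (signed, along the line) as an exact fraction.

Choose coordinates U = (0, 0), G = (1, 0), Y = (0, 1).
1. C is the midpoint of YU ⇒ C = (0, 1/2)
2. K is the midpoint of YC ⇒ K = (0, 3/4)
3. J is the centroid of triangle GKY ⇒ J = (1/3, 7/12)
through J parallel to UG: direction (1, 0); meets UC at E = (0, 7/12)
E = U + t·(C−U) with t = 7/6

t = 7/6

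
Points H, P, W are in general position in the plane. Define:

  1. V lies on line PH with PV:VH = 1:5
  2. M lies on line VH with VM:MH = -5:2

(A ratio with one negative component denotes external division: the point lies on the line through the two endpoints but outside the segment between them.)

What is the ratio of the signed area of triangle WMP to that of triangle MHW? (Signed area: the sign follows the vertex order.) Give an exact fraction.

Choose coordinates H = (0, 0), P = (1, 0), W = (0, 1).
1. V lies on line PH with PV:VH = 1:5 ⇒ V = (5/6, 0)
2. M lies on line VH with VM:MH = -5:2 ⇒ M = (-5/9, 0)
2·[WMP] = 14/9, 2·[MHW] = 5/9
[WMP]:[MHW] = 14/9:5/9 = 14/5

[WMP]:[MHW] = 14/5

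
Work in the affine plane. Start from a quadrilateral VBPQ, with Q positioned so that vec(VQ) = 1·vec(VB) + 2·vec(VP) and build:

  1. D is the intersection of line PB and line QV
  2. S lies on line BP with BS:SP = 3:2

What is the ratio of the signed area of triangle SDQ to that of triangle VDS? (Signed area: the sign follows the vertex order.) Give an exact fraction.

Choose coordinates V = (0, 0), B = (1, 0), P = (0, 1), Q = (1, 2).
1. D is the intersection of line PB and line QV ⇒ D = (1/3, 2/3)
2. S lies on line BP with BS:SP = 3:2 ⇒ S = (2/5, 3/5)
2·[SDQ] = -2/15, 2·[VDS] = -1/15
[SDQ]:[VDS] = -2/15:-1/15 = 2

[SDQ]:[VDS] = 2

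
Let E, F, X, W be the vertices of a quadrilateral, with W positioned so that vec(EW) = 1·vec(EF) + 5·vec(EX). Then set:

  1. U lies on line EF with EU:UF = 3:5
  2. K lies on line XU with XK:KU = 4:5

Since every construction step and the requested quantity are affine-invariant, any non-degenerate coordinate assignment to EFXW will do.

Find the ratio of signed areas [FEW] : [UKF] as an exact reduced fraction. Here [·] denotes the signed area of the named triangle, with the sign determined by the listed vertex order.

Set E = (0, 0), F = (1, 0), X = (0, 1), W = (1, 5); any affine frame gives the same invariant.
1. U lies on line EF with EU:UF = 3:5 ⇒ U = (3/8, 0)
2. K lies on line XU with XK:KU = 4:5 ⇒ K = (1/6, 5/9)
2·[FEW] = -5, 2·[UKF] = -25/72
[FEW]:[UKF] = -5:-25/72 = 72/5

[FEW]:[UKF] = 72/5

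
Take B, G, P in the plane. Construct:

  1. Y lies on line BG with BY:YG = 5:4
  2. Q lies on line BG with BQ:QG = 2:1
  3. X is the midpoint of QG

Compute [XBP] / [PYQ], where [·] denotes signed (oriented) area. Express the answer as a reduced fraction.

Set B = (0, 0), G = (1, 0), P = (0, 1); any affine frame gives the same invariant.
1. Y lies on line BG with BY:YG = 5:4 ⇒ Y = (5/9, 0)
2. Q lies on line BG with BQ:QG = 2:1 ⇒ Q = (2/3, 0)
3. X is the midpoint of QG ⇒ X = (5/6, 0)
2·[XBP] = -5/6, 2·[PYQ] = 1/9
[XBP]:[PYQ] = -5/6:1/9 = -15/2

[XBP]:[PYQ] = -15/2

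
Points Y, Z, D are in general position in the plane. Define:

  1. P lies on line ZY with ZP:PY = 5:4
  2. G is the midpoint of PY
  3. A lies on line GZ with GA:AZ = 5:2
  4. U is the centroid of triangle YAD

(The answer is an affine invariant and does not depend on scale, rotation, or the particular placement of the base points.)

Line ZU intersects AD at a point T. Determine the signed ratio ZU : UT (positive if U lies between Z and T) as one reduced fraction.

ZU:UT = -13/7

Work in coordinates with Y = (0, 0), Z = (1, 0), D = (0, 1).
1. P lies on line ZY with ZP:PY = 5:4 ⇒ P = (4/9, 0)
2. G is the midpoint of PY ⇒ G = (2/9, 0)
3. A lies on line GZ with GA:AZ = 5:2 ⇒ A = (7/9, 0)
4. U is the centroid of triangle YAD ⇒ U = (7/27, 1/3)
line ZU meets AD at T = (77/117, 2/13)
U = Z + t·(T−Z) with t = 13/6, so ZU:UT = 13/6:-7/6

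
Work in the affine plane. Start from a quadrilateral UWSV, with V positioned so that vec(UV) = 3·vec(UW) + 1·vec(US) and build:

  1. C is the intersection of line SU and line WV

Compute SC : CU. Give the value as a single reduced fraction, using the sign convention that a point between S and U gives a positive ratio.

Set U = (0, 0), W = (1, 0), S = (0, 1), V = (3, 1); any affine frame gives the same invariant.
1. C is the intersection of line SU and line WV ⇒ C = (0, -1/2)
C = S + t·(U−S) with t = 3/2, so SC:CU = t:(1−t) = 3/2:-1/2

SC:CU = -3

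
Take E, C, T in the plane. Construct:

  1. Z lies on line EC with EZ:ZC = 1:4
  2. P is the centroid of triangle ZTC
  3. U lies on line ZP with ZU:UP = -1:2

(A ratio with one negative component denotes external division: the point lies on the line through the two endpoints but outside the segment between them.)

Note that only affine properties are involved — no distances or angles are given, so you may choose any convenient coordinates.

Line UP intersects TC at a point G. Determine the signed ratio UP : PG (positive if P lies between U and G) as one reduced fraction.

UP:PG = 4

Work in coordinates with E = (0, 0), C = (1, 0), T = (0, 1).
1. Z lies on line EC with EZ:ZC = 1:4 ⇒ Z = (1/5, 0)
2. P is the centroid of triangle ZTC ⇒ P = (2/5, 1/3)
3. U lies on line ZP with ZU:UP = -1:2 ⇒ U = (0, -1/3)
line UP meets TC at G = (1/2, 1/2)
P = U + t·(G−U) with t = 4/5, so UP:PG = 4/5:1/5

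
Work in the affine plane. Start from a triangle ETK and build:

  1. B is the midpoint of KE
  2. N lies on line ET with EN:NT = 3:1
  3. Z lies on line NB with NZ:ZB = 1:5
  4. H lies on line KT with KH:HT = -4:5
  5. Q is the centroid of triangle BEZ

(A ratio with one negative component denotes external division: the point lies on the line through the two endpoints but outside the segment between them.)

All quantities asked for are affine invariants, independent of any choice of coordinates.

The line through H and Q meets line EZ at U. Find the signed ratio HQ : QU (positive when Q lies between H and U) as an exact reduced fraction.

Set E = (0, 0), T = (1, 0), K = (0, 1); any affine frame gives the same invariant.
1. B is the midpoint of KE ⇒ B = (0, 1/2)
2. N lies on line ET with EN:NT = 3:1 ⇒ N = (3/4, 0)
3. Z lies on line NB with NZ:ZB = 1:5 ⇒ Z = (5/8, 1/12)
4. H lies on line KT with KH:HT = -4:5 ⇒ H = (-4, 5)
5. Q is the centroid of triangle BEZ ⇒ Q = (5/24, 7/36)
line HQ meets EZ at U = (655/1932, 131/2898)
Q = H + t·(U−H) with t = 161/166, so HQ:QU = 161/166:5/166

HQ:QU = 161/5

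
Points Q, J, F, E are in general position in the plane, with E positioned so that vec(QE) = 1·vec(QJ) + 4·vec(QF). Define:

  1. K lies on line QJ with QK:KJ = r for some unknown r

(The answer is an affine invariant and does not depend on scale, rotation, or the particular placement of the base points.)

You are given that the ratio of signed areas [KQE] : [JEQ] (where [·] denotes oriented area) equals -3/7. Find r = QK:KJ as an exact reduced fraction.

Work in coordinates with Q = (0, 0), J = (1, 0), F = (0, 1), E = (1, 4).
1. With QK:KJ = r, write λ = r/(r+1) so K = Q + λ·(J−Q); K is affine-linear in λ
Every point depending on K is an affine combination of K and λ-independent points, so each such coordinate is linear in λ; the λ² term in each signed area is a multiple of (J−Q)×(J−Q) = 0, so 2·[KQE] and 2·[JEQ] are each linear in λ. Evaluating at λ=0 and λ=1:
  2·[KQE] = -4·λ,   2·[JEQ] = 4
So [KQE]:[JEQ] = (-4·λ) / (4). Setting this equal to -3/7:
  -4·λ = -3/7·(4)  ⇒  λ = 3/7
Then r = λ/(1−λ) = (3/7)/(4/7) = 3/4. Check: with r = 3/4, K = (3/7, 0) and [KQE]:[JEQ] = -3/7 as required.

r = 3/4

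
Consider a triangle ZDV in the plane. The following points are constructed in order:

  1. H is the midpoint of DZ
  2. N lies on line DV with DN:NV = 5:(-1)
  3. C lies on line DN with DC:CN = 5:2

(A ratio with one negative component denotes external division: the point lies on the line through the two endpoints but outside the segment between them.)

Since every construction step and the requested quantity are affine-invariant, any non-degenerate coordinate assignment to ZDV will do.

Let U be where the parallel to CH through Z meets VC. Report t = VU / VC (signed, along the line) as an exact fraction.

Work in coordinates with Z = (0, 0), D = (1, 0), V = (0, 1).
1. H is the midpoint of DZ ⇒ H = (1/2, 0)
2. N lies on line DV with DN:NV = 5:(-1) ⇒ N = (-1/4, 5/4)
3. C lies on line DN with DC:CN = 5:2 ⇒ C = (3/28, 25/28)
through Z parallel to CH: direction (11/28, -25/28); meets VC at U = (-11/14, 25/14)
U = V + t·(C−V) with t = -22/3

t = -22/3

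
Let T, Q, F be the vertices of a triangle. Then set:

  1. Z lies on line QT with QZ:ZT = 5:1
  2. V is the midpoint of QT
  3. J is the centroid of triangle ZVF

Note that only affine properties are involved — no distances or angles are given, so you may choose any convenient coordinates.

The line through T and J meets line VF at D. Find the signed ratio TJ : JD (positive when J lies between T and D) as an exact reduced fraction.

Assign T = (0, 0), Q = (1, 0), F = (0, 1) — the answer is frame-independent, so this choice is without loss of generality.
1. Z lies on line QT with QZ:ZT = 5:1 ⇒ Z = (1/6, 0)
2. V is the midpoint of QT ⇒ V = (1/2, 0)
3. J is the centroid of triangle ZVF ⇒ J = (2/9, 1/3)
line TJ meets VF at D = (2/7, 3/7)
J = T + t·(D−T) with t = 7/9, so TJ:JD = 7/9:2/9

TJ:JD = 7/2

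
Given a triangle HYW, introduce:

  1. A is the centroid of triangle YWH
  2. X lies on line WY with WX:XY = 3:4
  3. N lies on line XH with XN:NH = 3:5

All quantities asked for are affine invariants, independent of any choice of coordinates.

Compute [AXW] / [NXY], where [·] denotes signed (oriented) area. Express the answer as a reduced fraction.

[AXW]:[NXY] = -2/3

Choose coordinates H = (0, 0), Y = (1, 0), W = (0, 1).
1. A is the centroid of triangle YWH ⇒ A = (1/3, 1/3)
2. X lies on line WY with WX:XY = 3:4 ⇒ X = (3/7, 4/7)
3. N lies on line XH with XN:NH = 3:5 ⇒ N = (15/56, 5/14)
2·[AXW] = 1/7, 2·[NXY] = -3/14
[AXW]:[NXY] = 1/7:-3/14 = -2/3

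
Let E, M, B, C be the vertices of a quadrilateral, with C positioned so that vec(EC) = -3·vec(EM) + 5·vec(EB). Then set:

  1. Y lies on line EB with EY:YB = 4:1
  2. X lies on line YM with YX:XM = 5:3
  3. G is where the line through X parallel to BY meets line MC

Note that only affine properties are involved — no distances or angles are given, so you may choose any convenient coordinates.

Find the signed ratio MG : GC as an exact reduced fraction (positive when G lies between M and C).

Assign E = (0, 0), M = (1, 0), B = (0, 1), C = (-3, 5) — the answer is frame-independent, so this choice is without loss of generality.
1. Y lies on line EB with EY:YB = 4:1 ⇒ Y = (0, 4/5)
2. X lies on line YM with YX:XM = 5:3 ⇒ X = (5/8, 3/10)
3. G is where the line through X parallel to BY meets line MC ⇒ G = (5/8, 15/32)
G = M + t·(C−M) with t = 3/32, so MG:GC = t:(1−t) = 3/32:29/32

MG:GC = 3/29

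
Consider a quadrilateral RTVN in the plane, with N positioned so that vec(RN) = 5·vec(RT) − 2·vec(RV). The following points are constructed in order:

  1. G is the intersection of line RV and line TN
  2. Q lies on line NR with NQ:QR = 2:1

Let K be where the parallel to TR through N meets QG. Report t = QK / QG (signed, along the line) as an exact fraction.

t = -8/7

Work in coordinates with R = (0, 0), T = (1, 0), V = (0, 1), N = (5, -2).
1. G is the intersection of line RV and line TN ⇒ G = (0, 1/2)
2. Q lies on line NR with NQ:QR = 2:1 ⇒ Q = (5/3, -2/3)
through N parallel to TR: direction (-1, 0); meets QG at K = (25/7, -2)
K = Q + t·(G−Q) with t = -8/7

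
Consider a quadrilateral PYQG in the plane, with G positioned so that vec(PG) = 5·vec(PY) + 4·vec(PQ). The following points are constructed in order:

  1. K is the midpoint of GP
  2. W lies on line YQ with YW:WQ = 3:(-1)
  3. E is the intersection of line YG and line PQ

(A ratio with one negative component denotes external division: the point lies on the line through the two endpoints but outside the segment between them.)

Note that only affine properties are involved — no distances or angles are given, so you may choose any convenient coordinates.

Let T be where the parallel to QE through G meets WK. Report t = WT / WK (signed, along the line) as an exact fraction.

Assign P = (0, 0), Y = (1, 0), Q = (0, 1), G = (5, 4) — the answer is frame-independent, so this choice is without loss of generality.
1. K is the midpoint of GP ⇒ K = (5/2, 2)
2. W lies on line YQ with YW:WQ = 3:(-1) ⇒ W = (-1/2, 3/2)
3. E is the intersection of line YG and line PQ ⇒ E = (0, -1)
through G parallel to QE: direction (0, -2); meets WK at T = (5, 29/12)
T = W + t·(K−W) with t = 11/6

t = 11/6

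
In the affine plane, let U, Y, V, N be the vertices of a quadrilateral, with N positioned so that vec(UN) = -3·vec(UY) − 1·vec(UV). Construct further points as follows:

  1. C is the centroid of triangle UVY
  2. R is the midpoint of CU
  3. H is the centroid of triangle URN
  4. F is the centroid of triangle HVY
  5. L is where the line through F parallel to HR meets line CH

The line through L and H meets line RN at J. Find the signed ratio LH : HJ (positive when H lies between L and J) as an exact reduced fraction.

Choose coordinates U = (0, 0), Y = (1, 0), V = (0, 1), N = (-3, -1).
1. C is the centroid of triangle UVY ⇒ C = (1/3, 1/3)
2. R is the midpoint of CU ⇒ R = (1/6, 1/6)
3. H is the centroid of triangle URN ⇒ H = (-17/18, -5/18)
4. F is the centroid of triangle HVY ⇒ F = (1/54, 13/54)
5. L is where the line through F parallel to HR meets line CH ⇒ L = (41/54, 29/54)
line LH meets RN at J = (-5/8, -1/8)
H = L + t·(J−L) with t = 16/13, so LH:HJ = 16/13:-3/13

LH:HJ = -16/3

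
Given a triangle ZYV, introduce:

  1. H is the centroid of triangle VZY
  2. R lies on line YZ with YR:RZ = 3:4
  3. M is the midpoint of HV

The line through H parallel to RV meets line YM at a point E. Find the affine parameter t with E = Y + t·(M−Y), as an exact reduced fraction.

t = 20/19

Work in coordinates with Z = (0, 0), Y = (1, 0), V = (0, 1).
1. H is the centroid of triangle VZY ⇒ H = (1/3, 1/3)
2. R lies on line YZ with YR:RZ = 3:4 ⇒ R = (4/7, 0)
3. M is the midpoint of HV ⇒ M = (1/6, 2/3)
through H parallel to RV: direction (-4/7, 1); meets YM at E = (7/57, 40/57)
E = Y + t·(M−Y) with t = 20/19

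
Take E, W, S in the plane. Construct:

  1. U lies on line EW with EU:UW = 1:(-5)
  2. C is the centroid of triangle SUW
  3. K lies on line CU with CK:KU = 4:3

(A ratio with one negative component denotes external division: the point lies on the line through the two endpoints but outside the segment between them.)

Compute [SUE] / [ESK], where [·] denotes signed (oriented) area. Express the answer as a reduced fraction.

Work in coordinates with E = (0, 0), W = (1, 0), S = (0, 1).
1. U lies on line EW with EU:UW = 1:(-5) ⇒ U = (-1/4, 0)
2. C is the centroid of triangle SUW ⇒ C = (1/4, 1/3)
3. K lies on line CU with CK:KU = 4:3 ⇒ K = (-1/28, 1/7)
2·[SUE] = 1/4, 2·[ESK] = 1/28
[SUE]:[ESK] = 1/4:1/28 = 7

[SUE]:[ESK] = 7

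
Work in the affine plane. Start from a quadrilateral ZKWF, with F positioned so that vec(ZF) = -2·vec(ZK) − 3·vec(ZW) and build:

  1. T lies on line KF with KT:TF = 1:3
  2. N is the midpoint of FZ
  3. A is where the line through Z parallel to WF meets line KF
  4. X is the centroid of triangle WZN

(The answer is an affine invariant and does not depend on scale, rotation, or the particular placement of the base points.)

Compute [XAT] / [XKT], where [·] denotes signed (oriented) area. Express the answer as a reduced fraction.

Work in coordinates with Z = (0, 0), K = (1, 0), W = (0, 1), F = (-2, -3).
1. T lies on line KF with KT:TF = 1:3 ⇒ T = (1/4, -3/4)
2. N is the midpoint of FZ ⇒ N = (-1, -3/2)
3. A is where the line through Z parallel to WF meets line KF ⇒ A = (-1, -2)
4. X is the centroid of triangle WZN ⇒ X = (-1/3, -1/6)
2·[XAT] = 35/24, 2·[XKT] = -7/8
[XAT]:[XKT] = 35/24:-7/8 = -5/3

[XAT]:[XKT] = -5/3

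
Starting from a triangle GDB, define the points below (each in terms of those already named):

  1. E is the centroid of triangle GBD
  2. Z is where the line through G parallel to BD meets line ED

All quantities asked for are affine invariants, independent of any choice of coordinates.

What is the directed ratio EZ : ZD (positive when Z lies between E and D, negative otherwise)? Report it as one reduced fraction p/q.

EZ:ZD = -2/3

Set G = (0, 0), D = (1, 0), B = (0, 1); any affine frame gives the same invariant.
1. E is the centroid of triangle GBD ⇒ E = (1/3, 1/3)
2. Z is where the line through G parallel to BD meets line ED ⇒ Z = (-1, 1)
Z = E + t·(D−E) with t = -2, so EZ:ZD = t:(1−t) = -2:3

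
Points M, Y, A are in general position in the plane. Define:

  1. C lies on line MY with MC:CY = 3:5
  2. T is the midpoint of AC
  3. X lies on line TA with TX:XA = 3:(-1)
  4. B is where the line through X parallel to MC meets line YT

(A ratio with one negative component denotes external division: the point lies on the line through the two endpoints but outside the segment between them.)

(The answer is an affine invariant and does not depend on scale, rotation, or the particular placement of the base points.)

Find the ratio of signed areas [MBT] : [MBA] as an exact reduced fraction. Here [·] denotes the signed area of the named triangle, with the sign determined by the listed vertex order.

[MBT]:[MBA] = 8/11

Set M = (0, 0), Y = (1, 0), A = (0, 1); any affine frame gives the same invariant.
1. C lies on line MY with MC:CY = 3:5 ⇒ C = (3/8, 0)
2. T is the midpoint of AC ⇒ T = (3/16, 1/2)
3. X lies on line TA with TX:XA = 3:(-1) ⇒ X = (-3/32, 5/4)
4. B is where the line through X parallel to MC meets line YT ⇒ B = (-33/32, 5/4)
2·[MBT] = -3/4, 2·[MBA] = -33/32
[MBT]:[MBA] = -3/4:-33/32 = 8/11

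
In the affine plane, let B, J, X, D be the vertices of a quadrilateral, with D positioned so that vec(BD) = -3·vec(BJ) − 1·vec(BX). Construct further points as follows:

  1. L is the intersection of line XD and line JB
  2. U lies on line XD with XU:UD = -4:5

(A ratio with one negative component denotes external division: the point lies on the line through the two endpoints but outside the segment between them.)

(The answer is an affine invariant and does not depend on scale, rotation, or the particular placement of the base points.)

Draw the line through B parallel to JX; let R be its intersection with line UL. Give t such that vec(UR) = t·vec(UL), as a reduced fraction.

t = 14/15

Choose coordinates B = (0, 0), J = (1, 0), X = (0, 1), D = (-3, -1).
1. L is the intersection of line XD and line JB ⇒ L = (-3/2, 0)
2. U lies on line XD with XU:UD = -4:5 ⇒ U = (12, 9)
through B parallel to JX: direction (-1, 1); meets UL at R = (-3/5, 3/5)
R = U + t·(L−U) with t = 14/15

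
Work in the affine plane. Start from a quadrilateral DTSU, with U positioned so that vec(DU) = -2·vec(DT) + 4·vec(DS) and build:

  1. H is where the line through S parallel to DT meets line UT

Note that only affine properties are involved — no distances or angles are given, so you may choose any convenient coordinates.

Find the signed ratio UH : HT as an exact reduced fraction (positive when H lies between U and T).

Choose coordinates D = (0, 0), T = (1, 0), S = (0, 1), U = (-2, 4).
1. H is where the line through S parallel to DT meets line UT ⇒ H = (1/4, 1)
H = U + t·(T−U) with t = 3/4, so UH:HT = t:(1−t) = 3/4:1/4

UH:HT = 3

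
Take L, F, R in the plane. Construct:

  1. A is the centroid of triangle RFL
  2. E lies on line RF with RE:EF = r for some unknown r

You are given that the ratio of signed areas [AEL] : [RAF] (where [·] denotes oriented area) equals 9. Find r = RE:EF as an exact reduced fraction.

Choose coordinates L = (0, 0), F = (1, 0), R = (0, 1).
1. A is the centroid of triangle RFL ⇒ A = (1/3, 1/3)
2. With RE:EF = r, write λ = r/(r+1) so E = R + λ·(F−R); E is affine-linear in λ
Every point depending on E is an affine combination of E and λ-independent points, so each such coordinate is linear in λ; the λ² term in each signed area is a multiple of (F−R)×(F−R) = 0, so 2·[AEL] and 2·[RAF] are each linear in λ. Evaluating at λ=0 and λ=1:
  2·[AEL] = -2/3·λ + 1/3,   2·[RAF] = 1/3
So [AEL]:[RAF] = (-2/3·λ + 1/3) / (1/3). Setting this equal to 9:
  -2/3·λ + 1/3 = 9·(1/3)  ⇒  λ = -4
Then r = λ/(1−λ) = (-4)/(5) = -4/5. Check: with r = -4/5, E = (-4, 5) and [AEL]:[RAF] = 9 as required.

r = -4/5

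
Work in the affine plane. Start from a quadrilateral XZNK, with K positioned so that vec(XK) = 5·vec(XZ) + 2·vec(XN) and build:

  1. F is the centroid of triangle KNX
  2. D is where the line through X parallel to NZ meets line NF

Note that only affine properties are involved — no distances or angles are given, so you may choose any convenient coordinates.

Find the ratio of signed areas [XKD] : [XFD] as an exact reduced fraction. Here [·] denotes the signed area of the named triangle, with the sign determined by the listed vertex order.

Assign X = (0, 0), Z = (1, 0), N = (0, 1), K = (5, 2) — the answer is frame-independent, so this choice is without loss of generality.
1. F is the centroid of triangle KNX ⇒ F = (5/3, 1)
2. D is where the line through X parallel to NZ meets line NF ⇒ D = (-1, 1)
2·[XKD] = 7, 2·[XFD] = 8/3
[XKD]:[XFD] = 7:8/3 = 21/8

[XKD]:[XFD] = 21/8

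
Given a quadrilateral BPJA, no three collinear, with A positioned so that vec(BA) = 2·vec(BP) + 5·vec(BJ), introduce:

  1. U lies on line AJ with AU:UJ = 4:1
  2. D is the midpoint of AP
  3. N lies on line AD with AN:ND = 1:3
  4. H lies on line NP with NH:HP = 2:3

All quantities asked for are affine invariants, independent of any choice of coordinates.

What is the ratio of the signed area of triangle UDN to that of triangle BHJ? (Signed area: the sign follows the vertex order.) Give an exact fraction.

Set B = (0, 0), P = (1, 0), J = (0, 1), A = (2, 5); any affine frame gives the same invariant.
1. U lies on line AJ with AU:UJ = 4:1 ⇒ U = (2/5, 9/5)
2. D is the midpoint of AP ⇒ D = (3/2, 5/2)
3. N lies on line AD with AN:ND = 1:3 ⇒ N = (15/8, 35/8)
4. H lies on line NP with NH:HP = 2:3 ⇒ H = (61/40, 21/8)
2·[UDN] = 9/5, 2·[BHJ] = 61/40
[UDN]:[BHJ] = 9/5:61/40 = 72/61

[UDN]:[BHJ] = 72/61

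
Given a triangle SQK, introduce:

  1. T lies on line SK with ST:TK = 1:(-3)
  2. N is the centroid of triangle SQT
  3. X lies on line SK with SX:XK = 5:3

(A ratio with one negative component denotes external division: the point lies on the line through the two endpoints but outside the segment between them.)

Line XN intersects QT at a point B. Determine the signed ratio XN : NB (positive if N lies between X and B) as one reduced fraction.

XN:NB = 23/4

Choose coordinates S = (0, 0), Q = (1, 0), K = (0, 1).
1. T lies on line SK with ST:TK = 1:(-3) ⇒ T = (0, -1/2)
2. N is the centroid of triangle SQT ⇒ N = (1/3, -1/6)
3. X lies on line SK with SX:XK = 5:3 ⇒ X = (0, 5/8)
line XN meets QT at B = (9/23, -7/23)
N = X + t·(B−X) with t = 23/27, so XN:NB = 23/27:4/27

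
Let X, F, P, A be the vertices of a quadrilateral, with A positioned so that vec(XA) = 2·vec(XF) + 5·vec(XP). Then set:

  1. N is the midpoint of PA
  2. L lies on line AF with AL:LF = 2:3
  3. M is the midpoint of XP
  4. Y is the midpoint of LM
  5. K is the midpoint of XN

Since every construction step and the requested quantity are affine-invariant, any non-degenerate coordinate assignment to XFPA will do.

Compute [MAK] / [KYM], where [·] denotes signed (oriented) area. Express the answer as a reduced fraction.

Choose coordinates X = (0, 0), F = (1, 0), P = (0, 1), A = (2, 5).
1. N is the midpoint of PA ⇒ N = (1, 3)
2. L lies on line AF with AL:LF = 2:3 ⇒ L = (8/5, 3)
3. M is the midpoint of XP ⇒ M = (0, 1/2)
4. Y is the midpoint of LM ⇒ Y = (4/5, 7/4)
5. K is the midpoint of XN ⇒ K = (1/2, 3/2)
2·[MAK] = -1/4, 2·[KYM] = -7/40
[MAK]:[KYM] = -1/4:-7/40 = 10/7

[MAK]:[KYM] = 10/7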